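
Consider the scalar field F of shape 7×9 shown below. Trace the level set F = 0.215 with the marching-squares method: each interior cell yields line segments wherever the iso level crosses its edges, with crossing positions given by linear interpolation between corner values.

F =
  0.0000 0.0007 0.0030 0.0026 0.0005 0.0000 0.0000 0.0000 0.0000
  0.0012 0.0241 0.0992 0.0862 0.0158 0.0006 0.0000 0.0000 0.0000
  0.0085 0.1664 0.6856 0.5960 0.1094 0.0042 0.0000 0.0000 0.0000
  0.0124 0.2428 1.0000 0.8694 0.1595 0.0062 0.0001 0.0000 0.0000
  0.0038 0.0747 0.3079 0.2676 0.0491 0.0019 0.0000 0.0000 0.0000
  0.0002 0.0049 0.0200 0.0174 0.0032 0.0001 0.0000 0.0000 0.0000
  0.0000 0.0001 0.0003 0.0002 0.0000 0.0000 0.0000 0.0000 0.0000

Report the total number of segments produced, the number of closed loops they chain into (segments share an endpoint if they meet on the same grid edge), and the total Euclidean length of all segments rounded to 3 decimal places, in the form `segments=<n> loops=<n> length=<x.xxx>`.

segments=12 loops=1 length=9.613

cell (1,1): code 0100 → (1.197,2.000)–(2.000,1.094)
cell (1,2): code 1100 → (1.253,3.000)–(1.197,2.000)
cell (1,3): code 1000 → (2.000,3.783)–(1.253,3.000)
cell (2,0): code 0100 → (2.636,1.000)–(3.000,0.879)
cell (2,1): code 1110 → (2.000,1.094)–(2.636,1.000)
cell (2,3): code 1001 → (3.000,3.922)–(2.000,3.783)
cell (3,0): code 0010 → (3.000,0.879)–(3.165,1.000)
cell (3,1): code 0111 → (3.165,1.000)–(4.000,1.602)
cell (3,3): code 1001 → (4.000,3.241)–(3.000,3.922)
cell (4,1): code 0010 → (4.000,1.602)–(4.323,2.000)
cell (4,2): code 0011 → (4.323,2.000)–(4.210,3.000)
cell (4,3): code 0001 → (4.210,3.000)–(4.000,3.241)
total: 12 segments, chained into 1 closed loop(s), length Σ = 9.612526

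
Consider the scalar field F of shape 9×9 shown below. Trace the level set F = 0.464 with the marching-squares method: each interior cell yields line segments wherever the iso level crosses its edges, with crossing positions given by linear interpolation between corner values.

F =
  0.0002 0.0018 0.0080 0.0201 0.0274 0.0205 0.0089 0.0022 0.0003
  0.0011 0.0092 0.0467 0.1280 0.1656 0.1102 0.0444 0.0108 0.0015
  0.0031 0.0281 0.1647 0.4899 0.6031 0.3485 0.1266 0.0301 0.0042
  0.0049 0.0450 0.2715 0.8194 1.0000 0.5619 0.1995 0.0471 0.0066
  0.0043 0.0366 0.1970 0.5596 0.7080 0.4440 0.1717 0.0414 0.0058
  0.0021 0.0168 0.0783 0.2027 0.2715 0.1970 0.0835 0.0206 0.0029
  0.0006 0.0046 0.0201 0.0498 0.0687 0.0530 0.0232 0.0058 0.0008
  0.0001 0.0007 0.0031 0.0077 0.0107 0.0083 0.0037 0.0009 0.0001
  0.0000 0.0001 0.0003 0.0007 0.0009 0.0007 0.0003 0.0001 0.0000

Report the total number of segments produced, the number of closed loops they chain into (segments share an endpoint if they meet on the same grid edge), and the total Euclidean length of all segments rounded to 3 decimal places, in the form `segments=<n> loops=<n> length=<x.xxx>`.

cell (1,2): code 0100 → (1.928,3.000)–(2.000,2.920)
cell (1,3): code 1100 → (1.682,4.000)–(1.928,3.000)
cell (1,4): code 1000 → (2.000,4.546)–(1.682,4.000)
cell (2,2): code 0110 → (2.000,2.920)–(3.000,2.351)
cell (2,4): code 1101 → (2.541,5.000)–(2.000,4.546)
cell (2,5): code 1000 → (3.000,5.270)–(2.541,5.000)
cell (3,2): code 0110 → (3.000,2.351)–(4.000,2.736)
cell (3,4): code 1011 → (4.000,4.924)–(3.830,5.000)
cell (3,5): code 0001 → (3.830,5.000)–(3.000,5.270)
cell (4,2): code 0010 → (4.000,2.736)–(4.268,3.000)
cell (4,3): code 0011 → (4.268,3.000)–(4.559,4.000)
cell (4,4): code 0001 → (4.559,4.000)–(4.000,4.924)
total: 12 segments, chained into 1 closed loop(s), length Σ = 8.786308

segments=12 loops=1 length=8.786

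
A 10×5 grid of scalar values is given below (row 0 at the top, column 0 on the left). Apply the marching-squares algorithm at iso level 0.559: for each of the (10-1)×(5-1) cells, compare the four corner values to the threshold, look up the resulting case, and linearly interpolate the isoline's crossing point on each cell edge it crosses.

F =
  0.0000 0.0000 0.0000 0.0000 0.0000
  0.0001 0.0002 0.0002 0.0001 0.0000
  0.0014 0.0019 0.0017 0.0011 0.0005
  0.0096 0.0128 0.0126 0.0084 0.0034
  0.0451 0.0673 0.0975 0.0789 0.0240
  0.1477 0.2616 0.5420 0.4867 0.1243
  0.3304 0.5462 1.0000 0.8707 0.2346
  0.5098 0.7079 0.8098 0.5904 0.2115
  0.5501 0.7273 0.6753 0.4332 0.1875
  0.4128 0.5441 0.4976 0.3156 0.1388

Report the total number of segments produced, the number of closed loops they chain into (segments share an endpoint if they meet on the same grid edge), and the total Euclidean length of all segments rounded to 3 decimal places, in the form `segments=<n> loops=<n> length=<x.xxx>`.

cell (5,1): code 0100 → (5.037,2.000)–(6.000,1.028)
cell (5,2): code 1100 → (5.188,3.000)–(5.037,2.000)
cell (5,3): code 1000 → (6.000,3.490)–(5.188,3.000)
cell (6,0): code 0100 → (6.079,1.000)–(7.000,0.248)
cell (6,1): code 1110 → (6.000,1.028)–(6.079,1.000)
cell (6,3): code 1001 → (7.000,3.083)–(6.000,3.490)
cell (7,0): code 0110 → (7.000,0.248)–(8.000,0.050)
cell (7,2): code 1011 → (8.000,2.480)–(7.200,3.000)
cell (7,3): code 0001 → (7.200,3.000)–(7.000,3.083)
cell (8,0): code 0010 → (8.000,0.050)–(8.919,1.000)
cell (8,1): code 0011 → (8.919,1.000)–(8.654,2.000)
cell (8,2): code 0001 → (8.654,2.000)–(8.000,2.480)
total: 12 segments, chained into 1 closed loop(s), length Σ = 11.037338

segments=12 loops=1 length=11.037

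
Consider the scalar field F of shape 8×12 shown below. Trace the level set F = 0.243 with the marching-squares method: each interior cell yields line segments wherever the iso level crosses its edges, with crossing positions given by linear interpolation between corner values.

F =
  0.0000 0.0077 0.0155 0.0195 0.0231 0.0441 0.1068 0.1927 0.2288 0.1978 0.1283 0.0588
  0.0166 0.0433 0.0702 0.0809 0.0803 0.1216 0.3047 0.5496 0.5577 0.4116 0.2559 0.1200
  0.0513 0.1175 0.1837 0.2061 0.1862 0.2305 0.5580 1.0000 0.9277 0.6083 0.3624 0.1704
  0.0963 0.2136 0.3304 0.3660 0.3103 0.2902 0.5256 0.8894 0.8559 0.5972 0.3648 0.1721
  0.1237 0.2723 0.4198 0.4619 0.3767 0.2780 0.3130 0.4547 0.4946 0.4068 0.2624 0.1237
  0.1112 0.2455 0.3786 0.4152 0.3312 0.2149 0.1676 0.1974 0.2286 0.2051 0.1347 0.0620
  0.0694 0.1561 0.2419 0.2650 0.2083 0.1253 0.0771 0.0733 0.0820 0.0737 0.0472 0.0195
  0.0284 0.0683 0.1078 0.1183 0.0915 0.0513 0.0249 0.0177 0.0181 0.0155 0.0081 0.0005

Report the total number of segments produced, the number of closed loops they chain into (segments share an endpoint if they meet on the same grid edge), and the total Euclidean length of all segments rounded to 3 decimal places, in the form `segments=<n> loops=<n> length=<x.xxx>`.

cell (0,5): code 0100 → (0.688,6.000)–(1.000,5.663)
cell (0,6): code 1100 → (0.141,7.000)–(0.688,6.000)
cell (0,7): code 1100 → (0.043,8.000)–(0.141,7.000)
cell (0,8): code 1100 → (0.211,9.000)–(0.043,8.000)
cell (0,9): code 1100 → (0.899,10.000)–(0.211,9.000)
cell (0,10): code 1000 → (1.000,10.095)–(0.899,10.000)
cell (1,5): code 0110 → (1.000,5.663)–(2.000,5.038)
cell (1,10): code 1001 → (2.000,10.622)–(1.000,10.095)
cell (2,1): code 0100 → (2.404,2.000)–(3.000,1.252)
cell (2,2): code 1100 → (2.231,3.000)–(2.404,2.000)
cell (2,3): code 1100 → (2.458,4.000)–(2.231,3.000)
cell (2,4): code 1100 → (2.209,5.000)–(2.458,4.000)
cell (2,5): code 1110 → (2.000,5.038)–(2.209,5.000)
cell (2,10): code 1001 → (3.000,10.632)–(2.000,10.622)
cell (3,0): code 0100 → (3.501,1.000)–(4.000,0.803)
cell (3,1): code 1110 → (3.000,1.252)–(3.501,1.000)
cell (3,10): code 1001 → (4.000,10.140)–(3.000,10.632)
cell (4,0): code 0110 → (4.000,0.803)–(5.000,0.981)
cell (4,4): code 1011 → (5.000,4.758)–(4.555,5.000)
cell (4,5): code 0011 → (4.555,5.000)–(4.481,6.000)
cell (4,6): code 0011 → (4.481,6.000)–(4.823,7.000)
cell (4,7): code 0011 → (4.823,7.000)–(4.946,8.000)
cell (4,8): code 0011 → (4.946,8.000)–(4.812,9.000)
cell (4,9): code 0011 → (4.812,9.000)–(4.152,10.000)
cell (4,10): code 0001 → (4.152,10.000)–(4.000,10.140)
cell (5,0): code 0010 → (5.000,0.981)–(5.028,1.000)
cell (5,1): code 0011 → (5.028,1.000)–(5.992,2.000)
cell (5,2): code 0111 → (5.992,2.000)–(6.000,2.048)
cell (5,3): code 1011 → (6.000,3.388)–(5.718,4.000)
cell (5,4): code 0001 → (5.718,4.000)–(5.000,4.758)
cell (6,2): code 0010 → (6.000,2.048)–(6.150,3.000)
cell (6,3): code 0001 → (6.150,3.000)–(6.000,3.388)
total: 32 segments, chained into 1 closed loop(s), length Σ = 26.303564

segments=32 loops=1 length=26.304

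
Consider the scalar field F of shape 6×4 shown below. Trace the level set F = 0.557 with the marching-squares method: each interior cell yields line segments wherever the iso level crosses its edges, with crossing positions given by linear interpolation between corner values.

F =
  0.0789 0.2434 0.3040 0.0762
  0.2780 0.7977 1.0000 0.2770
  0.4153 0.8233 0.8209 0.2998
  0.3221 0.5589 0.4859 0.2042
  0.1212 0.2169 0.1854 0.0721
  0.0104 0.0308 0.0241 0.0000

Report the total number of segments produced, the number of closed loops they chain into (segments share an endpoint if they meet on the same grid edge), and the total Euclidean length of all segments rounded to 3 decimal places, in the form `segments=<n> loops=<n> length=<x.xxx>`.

segments=10 loops=1 length=7.722

cell (0,0): code 0100 → (0.566,1.000)–(1.000,0.537)
cell (0,1): code 1100 → (0.364,2.000)–(0.566,1.000)
cell (0,2): code 1000 → (1.000,2.613)–(0.364,2.000)
cell (1,0): code 0110 → (1.000,0.537)–(2.000,0.347)
cell (1,2): code 1001 → (2.000,2.506)–(1.000,2.613)
cell (2,0): code 0110 → (2.000,0.347)–(3.000,0.992)
cell (2,1): code 1011 → (3.000,1.026)–(2.788,2.000)
cell (2,2): code 0001 → (2.788,2.000)–(2.000,2.506)
cell (3,0): code 0010 → (3.000,0.992)–(3.006,1.000)
cell (3,1): code 0001 → (3.006,1.000)–(3.000,1.026)
total: 10 segments, chained into 1 closed loop(s), length Σ = 7.721556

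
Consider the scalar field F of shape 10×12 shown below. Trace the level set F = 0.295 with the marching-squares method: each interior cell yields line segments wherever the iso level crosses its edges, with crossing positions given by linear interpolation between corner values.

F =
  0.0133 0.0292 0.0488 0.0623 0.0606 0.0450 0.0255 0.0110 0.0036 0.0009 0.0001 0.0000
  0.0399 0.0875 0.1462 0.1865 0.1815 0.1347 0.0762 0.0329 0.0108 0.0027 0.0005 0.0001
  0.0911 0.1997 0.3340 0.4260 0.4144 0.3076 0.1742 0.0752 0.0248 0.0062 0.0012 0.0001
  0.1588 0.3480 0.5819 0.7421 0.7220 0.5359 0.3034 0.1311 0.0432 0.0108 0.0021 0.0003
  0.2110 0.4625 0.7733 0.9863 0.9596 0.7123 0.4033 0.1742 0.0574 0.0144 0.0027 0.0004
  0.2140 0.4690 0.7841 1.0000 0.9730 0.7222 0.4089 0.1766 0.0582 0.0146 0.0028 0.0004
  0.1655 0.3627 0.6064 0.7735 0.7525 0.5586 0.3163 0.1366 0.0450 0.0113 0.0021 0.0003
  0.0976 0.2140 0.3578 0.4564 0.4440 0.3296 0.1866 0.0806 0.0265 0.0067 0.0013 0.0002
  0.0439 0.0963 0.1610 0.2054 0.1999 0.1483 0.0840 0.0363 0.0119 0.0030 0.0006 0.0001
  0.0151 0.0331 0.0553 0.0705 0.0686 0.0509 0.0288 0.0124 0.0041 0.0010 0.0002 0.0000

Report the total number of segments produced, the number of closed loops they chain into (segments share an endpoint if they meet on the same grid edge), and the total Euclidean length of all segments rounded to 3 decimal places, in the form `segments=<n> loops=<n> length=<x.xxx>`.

segments=24 loops=1 length=19.371

cell (1,1): code 0100 → (1.792,2.000)–(2.000,1.710)
cell (1,2): code 1100 → (1.453,3.000)–(1.792,2.000)
cell (1,3): code 1100 → (1.487,4.000)–(1.453,3.000)
cell (1,4): code 1100 → (1.927,5.000)–(1.487,4.000)
cell (1,5): code 1000 → (2.000,5.094)–(1.927,5.000)
cell (2,0): code 0100 → (2.643,1.000)–(3.000,0.720)
cell (2,1): code 1110 → (2.000,1.710)–(2.643,1.000)
cell (2,5): code 1101 → (2.935,6.000)–(2.000,5.094)
cell (2,6): code 1000 → (3.000,6.049)–(2.935,6.000)
cell (3,0): code 0110 → (3.000,0.720)–(4.000,0.334)
cell (3,6): code 1001 → (4.000,6.473)–(3.000,6.049)
cell (4,0): code 0110 → (4.000,0.334)–(5.000,0.318)
cell (4,6): code 1001 → (5.000,6.490)–(4.000,6.473)
cell (5,0): code 0110 → (5.000,0.318)–(6.000,0.657)
cell (5,6): code 1001 → (6.000,6.119)–(5.000,6.490)
cell (6,0): code 0010 → (6.000,0.657)–(6.455,1.000)
cell (6,1): code 0111 → (6.455,1.000)–(7.000,1.563)
cell (6,5): code 1011 → (7.000,5.242)–(6.164,6.000)
cell (6,6): code 0001 → (6.164,6.000)–(6.000,6.119)
cell (7,1): code 0010 → (7.000,1.563)–(7.319,2.000)
cell (7,2): code 0011 → (7.319,2.000)–(7.643,3.000)
cell (7,3): code 0011 → (7.643,3.000)–(7.610,4.000)
cell (7,4): code 0011 → (7.610,4.000)–(7.191,5.000)
cell (7,5): code 0001 → (7.191,5.000)–(7.000,5.242)
total: 24 segments, chained into 1 closed loop(s), length Σ = 19.370587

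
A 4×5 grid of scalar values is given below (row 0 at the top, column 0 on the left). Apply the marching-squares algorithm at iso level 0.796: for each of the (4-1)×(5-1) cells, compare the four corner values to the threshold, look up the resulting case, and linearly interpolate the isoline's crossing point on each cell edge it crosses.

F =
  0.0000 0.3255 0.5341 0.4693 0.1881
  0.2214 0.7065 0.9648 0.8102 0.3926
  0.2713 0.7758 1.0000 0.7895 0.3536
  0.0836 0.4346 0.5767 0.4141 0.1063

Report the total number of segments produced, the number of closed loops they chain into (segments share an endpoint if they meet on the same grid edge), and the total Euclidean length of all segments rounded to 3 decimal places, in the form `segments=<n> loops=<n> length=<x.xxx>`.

cell (0,1): code 0100 → (0.608,2.000)–(1.000,1.346)
cell (0,2): code 1100 → (0.958,3.000)–(0.608,2.000)
cell (0,3): code 1000 → (1.000,3.034)–(0.958,3.000)
cell (1,1): code 0110 → (1.000,1.346)–(2.000,1.090)
cell (1,2): code 1011 → (2.000,2.969)–(1.686,3.000)
cell (1,3): code 0001 → (1.686,3.000)–(1.000,3.034)
cell (2,1): code 0010 → (2.000,1.090)–(2.482,2.000)
cell (2,2): code 0001 → (2.482,2.000)–(2.000,2.969)
total: 8 segments, chained into 1 closed loop(s), length Σ = 6.022044

segments=8 loops=1 length=6.022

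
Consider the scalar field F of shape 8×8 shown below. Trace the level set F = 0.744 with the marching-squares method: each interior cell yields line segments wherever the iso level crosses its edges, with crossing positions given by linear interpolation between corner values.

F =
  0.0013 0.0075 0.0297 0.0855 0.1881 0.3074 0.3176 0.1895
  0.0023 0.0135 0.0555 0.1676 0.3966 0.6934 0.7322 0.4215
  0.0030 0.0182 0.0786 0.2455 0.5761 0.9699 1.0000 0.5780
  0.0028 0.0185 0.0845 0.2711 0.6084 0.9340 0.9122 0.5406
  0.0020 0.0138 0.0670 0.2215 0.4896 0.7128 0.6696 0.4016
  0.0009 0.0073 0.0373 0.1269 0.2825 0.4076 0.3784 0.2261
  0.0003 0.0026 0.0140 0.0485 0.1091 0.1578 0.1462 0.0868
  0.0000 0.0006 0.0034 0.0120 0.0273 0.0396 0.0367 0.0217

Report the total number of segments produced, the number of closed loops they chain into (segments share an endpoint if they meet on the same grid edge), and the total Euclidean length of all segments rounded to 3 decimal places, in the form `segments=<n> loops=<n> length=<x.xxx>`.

segments=8 loops=1 length=8.032

cell (1,4): code 0100 → (1.183,5.000)–(2.000,4.426)
cell (1,5): code 1100 → (1.044,6.000)–(1.183,5.000)
cell (1,6): code 1000 → (2.000,6.607)–(1.044,6.000)
cell (2,4): code 0110 → (2.000,4.426)–(3.000,4.416)
cell (2,6): code 1001 → (3.000,6.453)–(2.000,6.607)
cell (3,4): code 0010 → (3.000,4.416)–(3.859,5.000)
cell (3,5): code 0011 → (3.859,5.000)–(3.693,6.000)
cell (3,6): code 0001 → (3.693,6.000)–(3.000,6.453)
total: 8 segments, chained into 1 closed loop(s), length Σ = 8.031931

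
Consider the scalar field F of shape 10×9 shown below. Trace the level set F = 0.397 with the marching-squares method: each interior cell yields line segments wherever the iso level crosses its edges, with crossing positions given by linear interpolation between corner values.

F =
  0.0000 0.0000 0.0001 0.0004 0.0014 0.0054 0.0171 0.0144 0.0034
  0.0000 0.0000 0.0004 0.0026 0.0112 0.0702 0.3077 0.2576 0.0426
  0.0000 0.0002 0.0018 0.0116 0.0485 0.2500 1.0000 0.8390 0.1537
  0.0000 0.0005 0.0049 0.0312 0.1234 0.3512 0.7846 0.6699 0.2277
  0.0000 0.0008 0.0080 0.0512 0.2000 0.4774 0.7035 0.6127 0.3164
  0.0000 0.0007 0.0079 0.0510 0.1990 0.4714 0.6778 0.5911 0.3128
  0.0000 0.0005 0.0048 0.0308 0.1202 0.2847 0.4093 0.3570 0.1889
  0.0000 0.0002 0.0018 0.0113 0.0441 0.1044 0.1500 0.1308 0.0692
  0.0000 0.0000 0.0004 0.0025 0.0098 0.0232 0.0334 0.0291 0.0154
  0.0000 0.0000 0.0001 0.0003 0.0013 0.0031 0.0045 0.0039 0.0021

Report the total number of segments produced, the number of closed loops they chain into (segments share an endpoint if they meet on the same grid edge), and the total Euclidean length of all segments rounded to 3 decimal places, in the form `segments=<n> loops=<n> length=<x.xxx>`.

cell (1,5): code 0100 → (1.129,6.000)–(2.000,5.196)
cell (1,6): code 1100 → (1.240,7.000)–(1.129,6.000)
cell (1,7): code 1000 → (2.000,7.645)–(1.240,7.000)
cell (2,5): code 0110 → (2.000,5.196)–(3.000,5.106)
cell (2,7): code 1001 → (3.000,7.617)–(2.000,7.645)
cell (3,4): code 0100 → (3.363,5.000)–(4.000,4.710)
cell (3,5): code 1110 → (3.000,5.106)–(3.363,5.000)
cell (3,7): code 1001 → (4.000,7.728)–(3.000,7.617)
cell (4,4): code 0110 → (4.000,4.710)–(5.000,4.727)
cell (4,7): code 1001 → (5.000,7.697)–(4.000,7.728)
cell (5,4): code 0010 → (5.000,4.727)–(5.399,5.000)
cell (5,5): code 0111 → (5.399,5.000)–(6.000,5.901)
cell (5,6): code 1011 → (6.000,6.235)–(5.829,7.000)
cell (5,7): code 0001 → (5.829,7.000)–(5.000,7.697)
cell (6,5): code 0010 → (6.000,5.901)–(6.047,6.000)
cell (6,6): code 0001 → (6.047,6.000)–(6.000,6.235)
total: 16 segments, chained into 1 closed loop(s), length Σ = 13.060792

segments=16 loops=1 length=13.061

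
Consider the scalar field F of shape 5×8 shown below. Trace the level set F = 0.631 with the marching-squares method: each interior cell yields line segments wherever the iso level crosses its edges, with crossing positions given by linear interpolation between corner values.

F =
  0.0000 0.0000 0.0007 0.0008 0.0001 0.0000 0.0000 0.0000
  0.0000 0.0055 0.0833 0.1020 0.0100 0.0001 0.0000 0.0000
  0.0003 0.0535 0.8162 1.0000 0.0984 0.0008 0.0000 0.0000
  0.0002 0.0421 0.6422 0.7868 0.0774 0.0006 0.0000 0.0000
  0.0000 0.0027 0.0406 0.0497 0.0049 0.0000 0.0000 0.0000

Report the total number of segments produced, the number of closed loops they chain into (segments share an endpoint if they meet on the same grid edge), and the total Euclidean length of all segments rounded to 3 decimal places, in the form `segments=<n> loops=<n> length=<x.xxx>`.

segments=8 loops=1 length=5.335

cell (1,1): code 0100 → (1.747,2.000)–(2.000,1.757)
cell (1,2): code 1100 → (1.589,3.000)–(1.747,2.000)
cell (1,3): code 1000 → (2.000,3.409)–(1.589,3.000)
cell (2,1): code 0110 → (2.000,1.757)–(3.000,1.981)
cell (2,3): code 1001 → (3.000,3.220)–(2.000,3.409)
cell (3,1): code 0010 → (3.000,1.981)–(3.019,2.000)
cell (3,2): code 0011 → (3.019,2.000)–(3.211,3.000)
cell (3,3): code 0001 → (3.211,3.000)–(3.000,3.220)
total: 8 segments, chained into 1 closed loop(s), length Σ = 5.335073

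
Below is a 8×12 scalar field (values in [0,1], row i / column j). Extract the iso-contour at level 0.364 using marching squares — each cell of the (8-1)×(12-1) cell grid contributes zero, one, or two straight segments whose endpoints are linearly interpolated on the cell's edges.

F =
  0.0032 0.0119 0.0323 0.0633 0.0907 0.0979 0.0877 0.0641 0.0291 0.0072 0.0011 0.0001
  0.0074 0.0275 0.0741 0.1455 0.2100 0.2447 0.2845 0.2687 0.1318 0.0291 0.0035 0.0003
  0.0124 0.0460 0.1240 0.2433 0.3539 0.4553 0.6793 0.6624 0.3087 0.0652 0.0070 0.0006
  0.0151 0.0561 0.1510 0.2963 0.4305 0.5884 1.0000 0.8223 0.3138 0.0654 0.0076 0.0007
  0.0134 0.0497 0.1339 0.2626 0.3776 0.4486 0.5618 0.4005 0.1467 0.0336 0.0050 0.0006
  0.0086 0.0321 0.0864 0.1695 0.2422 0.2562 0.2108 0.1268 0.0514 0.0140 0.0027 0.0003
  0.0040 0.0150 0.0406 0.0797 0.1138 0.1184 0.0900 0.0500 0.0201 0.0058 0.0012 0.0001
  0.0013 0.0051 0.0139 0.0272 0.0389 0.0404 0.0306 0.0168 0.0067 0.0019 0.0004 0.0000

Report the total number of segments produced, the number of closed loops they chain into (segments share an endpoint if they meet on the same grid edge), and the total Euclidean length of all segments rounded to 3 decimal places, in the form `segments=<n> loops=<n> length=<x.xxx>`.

segments=14 loops=1 length=12.192

cell (1,4): code 0100 → (1.566,5.000)–(2.000,4.100)
cell (1,5): code 1100 → (1.201,6.000)–(1.566,5.000)
cell (1,6): code 1100 → (1.242,7.000)–(1.201,6.000)
cell (1,7): code 1000 → (2.000,7.844)–(1.242,7.000)
cell (2,3): code 0100 → (2.132,4.000)–(3.000,3.504)
cell (2,4): code 1110 → (2.000,4.100)–(2.132,4.000)
cell (2,7): code 1001 → (3.000,7.901)–(2.000,7.844)
cell (3,3): code 0110 → (3.000,3.504)–(4.000,3.882)
cell (3,7): code 1001 → (4.000,7.144)–(3.000,7.901)
cell (4,3): code 0010 → (4.000,3.882)–(4.100,4.000)
cell (4,4): code 0011 → (4.100,4.000)–(4.440,5.000)
cell (4,5): code 0011 → (4.440,5.000)–(4.564,6.000)
cell (4,6): code 0011 → (4.564,6.000)–(4.133,7.000)
cell (4,7): code 0001 → (4.133,7.000)–(4.000,7.144)
total: 14 segments, chained into 1 closed loop(s), length Σ = 12.192159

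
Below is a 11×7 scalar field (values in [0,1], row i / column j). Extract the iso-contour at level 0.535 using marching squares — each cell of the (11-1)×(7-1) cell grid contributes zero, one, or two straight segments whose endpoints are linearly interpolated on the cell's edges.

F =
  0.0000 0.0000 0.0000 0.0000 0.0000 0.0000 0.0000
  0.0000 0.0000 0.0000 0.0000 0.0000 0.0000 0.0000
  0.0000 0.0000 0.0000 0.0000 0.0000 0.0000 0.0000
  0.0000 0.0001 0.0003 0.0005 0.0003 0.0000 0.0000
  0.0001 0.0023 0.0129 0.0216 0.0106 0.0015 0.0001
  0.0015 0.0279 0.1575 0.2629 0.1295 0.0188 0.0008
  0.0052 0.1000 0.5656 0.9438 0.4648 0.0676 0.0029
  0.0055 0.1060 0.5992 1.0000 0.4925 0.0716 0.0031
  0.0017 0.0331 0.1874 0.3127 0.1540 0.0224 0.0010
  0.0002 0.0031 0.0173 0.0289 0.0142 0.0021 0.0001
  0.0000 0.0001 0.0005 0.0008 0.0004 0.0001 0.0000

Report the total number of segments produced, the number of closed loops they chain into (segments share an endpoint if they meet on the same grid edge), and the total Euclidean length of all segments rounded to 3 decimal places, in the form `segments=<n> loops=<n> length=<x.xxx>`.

cell (5,1): code 0100 → (5.925,2.000)–(6.000,1.934)
cell (5,2): code 1100 → (5.400,3.000)–(5.925,2.000)
cell (5,3): code 1000 → (6.000,3.853)–(5.400,3.000)
cell (6,1): code 0110 → (6.000,1.934)–(7.000,1.870)
cell (6,3): code 1001 → (7.000,3.916)–(6.000,3.853)
cell (7,1): code 0010 → (7.000,1.870)–(7.156,2.000)
cell (7,2): code 0011 → (7.156,2.000)–(7.677,3.000)
cell (7,3): code 0001 → (7.677,3.000)–(7.000,3.916)
total: 8 segments, chained into 1 closed loop(s), length Σ = 6.746340

segments=8 loops=1 length=6.746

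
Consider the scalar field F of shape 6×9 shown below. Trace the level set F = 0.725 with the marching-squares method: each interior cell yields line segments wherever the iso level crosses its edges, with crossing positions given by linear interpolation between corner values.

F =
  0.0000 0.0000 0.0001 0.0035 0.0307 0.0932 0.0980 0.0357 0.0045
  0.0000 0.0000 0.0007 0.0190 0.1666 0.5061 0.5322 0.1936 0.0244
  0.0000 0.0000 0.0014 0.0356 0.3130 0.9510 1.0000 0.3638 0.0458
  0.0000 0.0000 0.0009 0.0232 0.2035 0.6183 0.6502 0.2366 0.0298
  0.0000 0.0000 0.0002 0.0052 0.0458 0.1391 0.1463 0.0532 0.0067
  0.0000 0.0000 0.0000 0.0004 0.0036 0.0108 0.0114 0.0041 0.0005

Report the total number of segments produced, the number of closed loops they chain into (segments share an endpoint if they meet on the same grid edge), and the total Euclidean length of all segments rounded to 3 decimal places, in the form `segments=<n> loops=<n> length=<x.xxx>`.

cell (1,4): code 0100 → (1.492,5.000)–(2.000,4.646)
cell (1,5): code 1100 → (1.412,6.000)–(1.492,5.000)
cell (1,6): code 1000 → (2.000,6.432)–(1.412,6.000)
cell (2,4): code 0010 → (2.000,4.646)–(2.679,5.000)
cell (2,5): code 0011 → (2.679,5.000)–(2.786,6.000)
cell (2,6): code 0001 → (2.786,6.000)–(2.000,6.432)
total: 6 segments, chained into 1 closed loop(s), length Σ = 5.021109

segments=6 loops=1 length=5.021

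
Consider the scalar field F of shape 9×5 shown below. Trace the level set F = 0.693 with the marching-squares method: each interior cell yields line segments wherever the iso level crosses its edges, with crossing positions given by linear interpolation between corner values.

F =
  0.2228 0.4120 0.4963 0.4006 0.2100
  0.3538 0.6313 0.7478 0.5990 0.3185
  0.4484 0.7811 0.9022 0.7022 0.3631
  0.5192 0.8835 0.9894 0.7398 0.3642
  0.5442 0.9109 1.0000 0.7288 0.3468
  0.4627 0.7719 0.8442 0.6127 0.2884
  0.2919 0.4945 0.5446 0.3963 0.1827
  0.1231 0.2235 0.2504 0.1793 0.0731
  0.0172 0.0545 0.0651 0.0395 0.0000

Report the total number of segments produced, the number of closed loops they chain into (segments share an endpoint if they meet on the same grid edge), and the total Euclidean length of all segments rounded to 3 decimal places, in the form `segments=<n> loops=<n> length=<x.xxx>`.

segments=16 loops=1 length=11.888

cell (0,1): code 0100 → (0.782,2.000)–(1.000,1.530)
cell (0,2): code 1000 → (1.000,2.368)–(0.782,2.000)
cell (1,0): code 0100 → (1.412,1.000)–(2.000,0.735)
cell (1,1): code 1110 → (1.000,1.530)–(1.412,1.000)
cell (1,2): code 1101 → (1.911,3.000)–(1.000,2.368)
cell (1,3): code 1000 → (2.000,3.027)–(1.911,3.000)
cell (2,0): code 0110 → (2.000,0.735)–(3.000,0.477)
cell (2,3): code 1001 → (3.000,3.125)–(2.000,3.027)
cell (3,0): code 0110 → (3.000,0.477)–(4.000,0.406)
cell (3,3): code 1001 → (4.000,3.094)–(3.000,3.125)
cell (4,0): code 0110 → (4.000,0.406)–(5.000,0.745)
cell (4,2): code 1011 → (5.000,2.653)–(4.308,3.000)
cell (4,3): code 0001 → (4.308,3.000)–(4.000,3.094)
cell (5,0): code 0010 → (5.000,0.745)–(5.284,1.000)
cell (5,1): code 0011 → (5.284,1.000)–(5.505,2.000)
cell (5,2): code 0001 → (5.505,2.000)–(5.000,2.653)
total: 16 segments, chained into 1 closed loop(s), length Σ = 11.887832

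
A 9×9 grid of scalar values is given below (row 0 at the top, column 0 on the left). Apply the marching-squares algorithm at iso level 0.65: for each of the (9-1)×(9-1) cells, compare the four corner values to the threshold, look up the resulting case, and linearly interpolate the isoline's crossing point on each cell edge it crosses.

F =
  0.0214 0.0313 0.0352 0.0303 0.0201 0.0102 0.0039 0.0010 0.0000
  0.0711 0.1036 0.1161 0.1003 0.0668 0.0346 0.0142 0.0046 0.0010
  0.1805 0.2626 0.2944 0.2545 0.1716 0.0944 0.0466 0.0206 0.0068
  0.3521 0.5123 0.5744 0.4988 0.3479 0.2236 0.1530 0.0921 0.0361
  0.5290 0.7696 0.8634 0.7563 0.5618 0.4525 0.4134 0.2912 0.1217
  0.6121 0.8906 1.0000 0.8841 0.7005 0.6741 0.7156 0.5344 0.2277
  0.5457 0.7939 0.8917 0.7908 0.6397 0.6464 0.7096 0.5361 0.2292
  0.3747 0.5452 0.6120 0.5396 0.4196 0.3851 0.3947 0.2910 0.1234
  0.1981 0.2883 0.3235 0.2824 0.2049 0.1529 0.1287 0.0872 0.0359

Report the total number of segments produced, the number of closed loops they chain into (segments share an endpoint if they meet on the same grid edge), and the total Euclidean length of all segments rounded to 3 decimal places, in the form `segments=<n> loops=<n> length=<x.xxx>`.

cell (3,0): code 0100 → (3.535,1.000)–(4.000,0.503)
cell (3,1): code 1100 → (3.262,2.000)–(3.535,1.000)
cell (3,2): code 1100 → (3.587,3.000)–(3.262,2.000)
cell (3,3): code 1000 → (4.000,3.547)–(3.587,3.000)
cell (4,0): code 0110 → (4.000,0.503)–(5.000,0.136)
cell (4,3): code 1101 → (4.636,4.000)–(4.000,3.547)
cell (4,4): code 1100 → (4.891,5.000)–(4.636,4.000)
cell (4,5): code 1100 → (4.783,6.000)–(4.891,5.000)
cell (4,6): code 1000 → (5.000,6.362)–(4.783,6.000)
cell (5,0): code 0110 → (5.000,0.136)–(6.000,0.420)
cell (5,3): code 1011 → (6.000,3.932)–(5.831,4.000)
cell (5,4): code 0011 → (5.831,4.000)–(5.870,5.000)
cell (5,5): code 0111 → (5.870,5.000)–(6.000,5.057)
cell (5,6): code 1001 → (6.000,6.344)–(5.000,6.362)
cell (6,0): code 0010 → (6.000,0.420)–(6.579,1.000)
cell (6,1): code 0011 → (6.579,1.000)–(6.864,2.000)
cell (6,2): code 0011 → (6.864,2.000)–(6.561,3.000)
cell (6,3): code 0001 → (6.561,3.000)–(6.000,3.932)
cell (6,5): code 0010 → (6.000,5.057)–(6.189,6.000)
cell (6,6): code 0001 → (6.189,6.000)–(6.000,6.344)
total: 20 segments, chained into 1 closed loop(s), length Σ = 16.470798

segments=20 loops=1 length=16.471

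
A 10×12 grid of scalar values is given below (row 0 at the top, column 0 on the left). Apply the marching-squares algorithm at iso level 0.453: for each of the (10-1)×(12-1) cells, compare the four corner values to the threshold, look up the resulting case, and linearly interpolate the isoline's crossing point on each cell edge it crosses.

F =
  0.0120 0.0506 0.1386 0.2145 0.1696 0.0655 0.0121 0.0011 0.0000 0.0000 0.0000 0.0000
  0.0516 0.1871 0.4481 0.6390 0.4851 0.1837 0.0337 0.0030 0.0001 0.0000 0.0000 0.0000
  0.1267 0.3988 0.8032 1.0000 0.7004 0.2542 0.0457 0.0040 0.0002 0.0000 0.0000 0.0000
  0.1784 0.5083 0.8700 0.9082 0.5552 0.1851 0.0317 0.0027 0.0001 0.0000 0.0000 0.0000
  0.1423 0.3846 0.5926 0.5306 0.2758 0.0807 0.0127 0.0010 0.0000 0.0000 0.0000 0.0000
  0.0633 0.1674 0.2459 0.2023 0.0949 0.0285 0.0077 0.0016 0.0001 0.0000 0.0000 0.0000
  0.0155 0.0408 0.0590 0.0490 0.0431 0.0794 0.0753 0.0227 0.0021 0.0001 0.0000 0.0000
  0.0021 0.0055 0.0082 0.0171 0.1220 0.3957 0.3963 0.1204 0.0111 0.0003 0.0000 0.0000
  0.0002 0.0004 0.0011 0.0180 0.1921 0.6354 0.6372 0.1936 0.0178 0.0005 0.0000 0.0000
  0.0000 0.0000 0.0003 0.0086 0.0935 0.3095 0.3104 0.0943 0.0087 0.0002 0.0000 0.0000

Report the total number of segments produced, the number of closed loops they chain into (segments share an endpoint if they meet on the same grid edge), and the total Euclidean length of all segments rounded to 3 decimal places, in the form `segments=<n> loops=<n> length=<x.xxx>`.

cell (0,2): code 0100 → (0.562,3.000)–(1.000,2.026)
cell (0,3): code 1100 → (0.898,4.000)–(0.562,3.000)
cell (0,4): code 1000 → (1.000,4.107)–(0.898,4.000)
cell (1,1): code 0100 → (1.014,2.000)–(2.000,1.134)
cell (1,2): code 1110 → (1.000,2.026)–(1.014,2.000)
cell (1,4): code 1001 → (2.000,4.554)–(1.000,4.107)
cell (2,0): code 0100 → (2.495,1.000)–(3.000,0.832)
cell (2,1): code 1110 → (2.000,1.134)–(2.495,1.000)
cell (2,4): code 1001 → (3.000,4.276)–(2.000,4.554)
cell (3,0): code 0010 → (3.000,0.832)–(3.447,1.000)
cell (3,1): code 0111 → (3.447,1.000)–(4.000,1.329)
cell (3,3): code 1011 → (4.000,3.305)–(3.366,4.000)
cell (3,4): code 0001 → (3.366,4.000)–(3.000,4.276)
cell (4,1): code 0010 → (4.000,1.329)–(4.403,2.000)
cell (4,2): code 0011 → (4.403,2.000)–(4.236,3.000)
cell (4,3): code 0001 → (4.236,3.000)–(4.000,3.305)
cell (7,4): code 0100 → (7.239,5.000)–(8.000,4.589)
cell (7,5): code 1100 → (7.235,6.000)–(7.239,5.000)
cell (7,6): code 1000 → (8.000,6.415)–(7.235,6.000)
cell (8,4): code 0010 → (8.000,4.589)–(8.560,5.000)
cell (8,5): code 0011 → (8.560,5.000)–(8.564,6.000)
cell (8,6): code 0001 → (8.564,6.000)–(8.000,6.415)
total: 22 segments, chained into 2 closed loop(s), length Σ = 16.623107

segments=22 loops=2 length=16.623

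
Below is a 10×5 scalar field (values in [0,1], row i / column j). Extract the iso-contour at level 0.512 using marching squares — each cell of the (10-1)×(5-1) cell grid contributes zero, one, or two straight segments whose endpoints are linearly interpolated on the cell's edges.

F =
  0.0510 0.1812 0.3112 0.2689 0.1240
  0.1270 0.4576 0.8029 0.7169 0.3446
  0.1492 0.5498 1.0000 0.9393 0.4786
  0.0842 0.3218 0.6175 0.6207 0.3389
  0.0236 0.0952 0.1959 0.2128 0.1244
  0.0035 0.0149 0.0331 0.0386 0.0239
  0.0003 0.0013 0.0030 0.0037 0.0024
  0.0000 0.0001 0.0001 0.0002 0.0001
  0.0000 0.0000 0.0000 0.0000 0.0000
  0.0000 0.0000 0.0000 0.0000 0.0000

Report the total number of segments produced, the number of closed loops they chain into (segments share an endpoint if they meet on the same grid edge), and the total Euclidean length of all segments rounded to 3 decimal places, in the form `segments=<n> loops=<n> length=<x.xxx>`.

segments=12 loops=1 length=9.140

cell (0,1): code 0100 → (0.408,2.000)–(1.000,1.158)
cell (0,2): code 1100 → (0.543,3.000)–(0.408,2.000)
cell (0,3): code 1000 → (1.000,3.550)–(0.543,3.000)
cell (1,0): code 0100 → (1.590,1.000)–(2.000,0.906)
cell (1,1): code 1110 → (1.000,1.158)–(1.590,1.000)
cell (1,3): code 1001 → (2.000,3.928)–(1.000,3.550)
cell (2,0): code 0010 → (2.000,0.906)–(2.166,1.000)
cell (2,1): code 0111 → (2.166,1.000)–(3.000,1.643)
cell (2,3): code 1001 → (3.000,3.386)–(2.000,3.928)
cell (3,1): code 0010 → (3.000,1.643)–(3.250,2.000)
cell (3,2): code 0011 → (3.250,2.000)–(3.266,3.000)
cell (3,3): code 0001 → (3.266,3.000)–(3.000,3.386)
total: 12 segments, chained into 1 closed loop(s), length Σ = 9.140391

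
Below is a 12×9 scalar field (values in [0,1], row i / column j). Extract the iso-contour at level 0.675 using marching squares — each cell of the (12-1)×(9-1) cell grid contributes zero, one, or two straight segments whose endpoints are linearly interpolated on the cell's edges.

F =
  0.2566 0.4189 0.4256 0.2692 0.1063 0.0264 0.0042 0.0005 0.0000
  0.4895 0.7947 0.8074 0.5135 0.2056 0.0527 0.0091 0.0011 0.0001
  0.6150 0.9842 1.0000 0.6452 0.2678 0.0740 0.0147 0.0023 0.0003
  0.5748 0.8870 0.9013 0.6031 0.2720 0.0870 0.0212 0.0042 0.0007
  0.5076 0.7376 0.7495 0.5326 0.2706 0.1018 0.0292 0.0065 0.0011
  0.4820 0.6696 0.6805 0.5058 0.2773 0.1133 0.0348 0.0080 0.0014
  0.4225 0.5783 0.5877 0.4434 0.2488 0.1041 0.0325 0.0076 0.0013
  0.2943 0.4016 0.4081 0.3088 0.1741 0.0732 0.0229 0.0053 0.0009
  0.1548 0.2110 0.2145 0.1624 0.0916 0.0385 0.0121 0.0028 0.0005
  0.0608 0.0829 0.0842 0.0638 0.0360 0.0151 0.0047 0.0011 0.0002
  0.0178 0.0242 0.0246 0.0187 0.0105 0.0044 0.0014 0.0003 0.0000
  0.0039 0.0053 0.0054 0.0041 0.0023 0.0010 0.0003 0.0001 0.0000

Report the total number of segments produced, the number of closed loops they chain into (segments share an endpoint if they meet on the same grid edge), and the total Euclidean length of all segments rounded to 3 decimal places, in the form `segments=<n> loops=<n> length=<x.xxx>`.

segments=14 loops=1 length=11.543

cell (0,0): code 0100 → (0.681,1.000)–(1.000,0.608)
cell (0,1): code 1100 → (0.653,2.000)–(0.681,1.000)
cell (0,2): code 1000 → (1.000,2.450)–(0.653,2.000)
cell (1,0): code 0110 → (1.000,0.608)–(2.000,0.163)
cell (1,2): code 1001 → (2.000,2.916)–(1.000,2.450)
cell (2,0): code 0110 → (2.000,0.163)–(3.000,0.321)
cell (2,2): code 1001 → (3.000,2.759)–(2.000,2.916)
cell (3,0): code 0110 → (3.000,0.321)–(4.000,0.728)
cell (3,2): code 1001 → (4.000,2.343)–(3.000,2.759)
cell (4,0): code 0010 → (4.000,0.728)–(4.921,1.000)
cell (4,1): code 0111 → (4.921,1.000)–(5.000,1.495)
cell (4,2): code 1001 → (5.000,2.031)–(4.000,2.343)
cell (5,1): code 0010 → (5.000,1.495)–(5.059,2.000)
cell (5,2): code 0001 → (5.059,2.000)–(5.000,2.031)
total: 14 segments, chained into 1 closed loop(s), length Σ = 11.543479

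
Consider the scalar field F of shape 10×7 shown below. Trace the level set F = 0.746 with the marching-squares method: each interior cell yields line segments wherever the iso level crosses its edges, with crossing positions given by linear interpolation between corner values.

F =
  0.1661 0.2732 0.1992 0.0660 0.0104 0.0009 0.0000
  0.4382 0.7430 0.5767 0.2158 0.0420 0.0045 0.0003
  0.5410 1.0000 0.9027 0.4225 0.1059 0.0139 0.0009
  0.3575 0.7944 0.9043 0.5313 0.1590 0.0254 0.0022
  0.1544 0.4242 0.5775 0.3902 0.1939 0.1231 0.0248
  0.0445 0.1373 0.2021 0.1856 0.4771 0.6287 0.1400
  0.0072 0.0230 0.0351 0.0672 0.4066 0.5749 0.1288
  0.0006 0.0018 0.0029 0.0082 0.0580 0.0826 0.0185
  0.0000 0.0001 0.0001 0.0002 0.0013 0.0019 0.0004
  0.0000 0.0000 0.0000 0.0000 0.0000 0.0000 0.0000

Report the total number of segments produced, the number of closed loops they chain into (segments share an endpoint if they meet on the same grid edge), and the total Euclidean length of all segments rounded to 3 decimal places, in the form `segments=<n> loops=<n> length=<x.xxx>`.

cell (1,0): code 0100 → (1.012,1.000)–(2.000,0.447)
cell (1,1): code 1100 → (1.519,2.000)–(1.012,1.000)
cell (1,2): code 1000 → (2.000,2.326)–(1.519,2.000)
cell (2,0): code 0110 → (2.000,0.447)–(3.000,0.889)
cell (2,2): code 1001 → (3.000,2.424)–(2.000,2.326)
cell (3,0): code 0010 → (3.000,0.889)–(3.131,1.000)
cell (3,1): code 0011 → (3.131,1.000)–(3.484,2.000)
cell (3,2): code 0001 → (3.484,2.000)–(3.000,2.424)
total: 8 segments, chained into 1 closed loop(s), length Σ = 6.809591

segments=8 loops=1 length=6.810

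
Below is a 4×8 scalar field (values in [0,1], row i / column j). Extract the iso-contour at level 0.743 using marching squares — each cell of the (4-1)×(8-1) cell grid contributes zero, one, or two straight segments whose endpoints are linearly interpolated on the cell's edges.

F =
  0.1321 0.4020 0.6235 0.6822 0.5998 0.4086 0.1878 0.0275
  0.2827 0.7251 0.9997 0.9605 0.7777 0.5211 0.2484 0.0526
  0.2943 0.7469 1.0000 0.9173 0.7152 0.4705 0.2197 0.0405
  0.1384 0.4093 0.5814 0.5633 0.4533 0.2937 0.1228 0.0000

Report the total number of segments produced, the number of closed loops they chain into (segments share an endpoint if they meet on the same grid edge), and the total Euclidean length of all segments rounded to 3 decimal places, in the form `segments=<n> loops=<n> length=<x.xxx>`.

segments=12 loops=1 length=8.781

cell (0,1): code 0100 → (0.318,2.000)–(1.000,1.065)
cell (0,2): code 1100 → (0.218,3.000)–(0.318,2.000)
cell (0,3): code 1100 → (0.805,4.000)–(0.218,3.000)
cell (0,4): code 1000 → (1.000,4.135)–(0.805,4.000)
cell (1,0): code 0100 → (1.821,1.000)–(2.000,0.991)
cell (1,1): code 1110 → (1.000,1.065)–(1.821,1.000)
cell (1,3): code 1011 → (2.000,3.862)–(1.555,4.000)
cell (1,4): code 0001 → (1.555,4.000)–(1.000,4.135)
cell (2,0): code 0010 → (2.000,0.991)–(2.012,1.000)
cell (2,1): code 0011 → (2.012,1.000)–(2.614,2.000)
cell (2,2): code 0011 → (2.614,2.000)–(2.492,3.000)
cell (2,3): code 0001 → (2.492,3.000)–(2.000,3.862)
total: 12 segments, chained into 1 closed loop(s), length Σ = 8.781007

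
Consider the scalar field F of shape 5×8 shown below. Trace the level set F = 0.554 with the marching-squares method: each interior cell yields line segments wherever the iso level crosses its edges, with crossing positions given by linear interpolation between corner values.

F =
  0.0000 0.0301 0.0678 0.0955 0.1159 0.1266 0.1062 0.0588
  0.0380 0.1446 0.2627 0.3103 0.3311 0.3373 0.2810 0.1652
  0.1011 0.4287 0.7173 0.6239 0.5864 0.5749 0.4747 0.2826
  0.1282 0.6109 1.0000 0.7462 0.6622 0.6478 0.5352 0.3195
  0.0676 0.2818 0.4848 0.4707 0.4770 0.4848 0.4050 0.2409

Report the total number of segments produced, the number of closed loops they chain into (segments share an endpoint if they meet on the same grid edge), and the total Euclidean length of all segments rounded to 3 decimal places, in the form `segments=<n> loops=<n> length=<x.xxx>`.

cell (1,1): code 0100 → (1.641,2.000)–(2.000,1.434)
cell (1,2): code 1100 → (1.777,3.000)–(1.641,2.000)
cell (1,3): code 1100 → (1.873,4.000)–(1.777,3.000)
cell (1,4): code 1100 → (1.912,5.000)–(1.873,4.000)
cell (1,5): code 1000 → (2.000,5.209)–(1.912,5.000)
cell (2,0): code 0100 → (2.688,1.000)–(3.000,0.882)
cell (2,1): code 1110 → (2.000,1.434)–(2.688,1.000)
cell (2,5): code 1001 → (3.000,5.833)–(2.000,5.209)
cell (3,0): code 0010 → (3.000,0.882)–(3.173,1.000)
cell (3,1): code 0011 → (3.173,1.000)–(3.866,2.000)
cell (3,2): code 0011 → (3.866,2.000)–(3.698,3.000)
cell (3,3): code 0011 → (3.698,3.000)–(3.584,4.000)
cell (3,4): code 0011 → (3.584,4.000)–(3.575,5.000)
cell (3,5): code 0001 → (3.575,5.000)–(3.000,5.833)
total: 14 segments, chained into 1 closed loop(s), length Σ = 11.695986

segments=14 loops=1 length=11.696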